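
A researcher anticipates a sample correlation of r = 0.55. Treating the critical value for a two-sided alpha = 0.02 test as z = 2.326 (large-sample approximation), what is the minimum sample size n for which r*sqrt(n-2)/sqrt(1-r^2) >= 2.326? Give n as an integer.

15

r√(n−2)/√(1−r²) ≥ 2.326  ⇔  n−2 ≥ (2.326)²·(1−r²)/r²
(1−r²)/r² = (1−0.3025)/0.3025 = 2.3058
n ≥ 2 + 5.410276·2.3058 = 2 + 12.4750 = 14.4750
⌈14.4750⌉ = 15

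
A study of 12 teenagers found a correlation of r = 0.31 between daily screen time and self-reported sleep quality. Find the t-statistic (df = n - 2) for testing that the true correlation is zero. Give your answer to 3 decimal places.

1.031

1 − r² = 1 − 0.0961 = 0.9039;  √(1−r²) = 0.950737
√(n−2) = √10 = 3.162278
t = r·√(n−2)/√(1−r²) = 0.31 · 3.162278 / 0.950737 = 1.031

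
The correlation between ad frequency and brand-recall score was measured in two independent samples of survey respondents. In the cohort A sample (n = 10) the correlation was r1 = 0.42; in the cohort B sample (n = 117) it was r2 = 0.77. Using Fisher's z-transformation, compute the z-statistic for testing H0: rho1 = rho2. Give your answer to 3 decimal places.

-1.471

Fisher z-transforms: z1 = atanh(0.42) = 0.447692, z2 = atanh(0.77) = 1.020328; difference d = -0.572636
Var(d) = 1/7 + 1/114 = 0.1428571 + 0.0087719 = 0.1516290
z = d/√Var(d) = -0.572636 / √0.1516290 = -0.572636 / 0.389396 = -1.471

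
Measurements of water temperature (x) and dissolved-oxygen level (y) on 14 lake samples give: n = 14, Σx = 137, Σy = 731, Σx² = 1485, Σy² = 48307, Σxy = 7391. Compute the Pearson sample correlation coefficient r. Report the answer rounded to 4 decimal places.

Numerator: nΣxy − (Σx)(Σy) = 14·7391 − (137)(731) = 3327
Denominator: √[(nΣx²−(Σx)²)(nΣy²−(Σy)²)]
  nΣx²−(Σx)² = 14·1485 − 18769 = 2021;  nΣy²−(Σy)² = 14·48307 − 534361 = 141937
  √(2021·141937) = √286854677 = 16936.7847
r = 3327 / 16936.7847 = 0.1964

0.1964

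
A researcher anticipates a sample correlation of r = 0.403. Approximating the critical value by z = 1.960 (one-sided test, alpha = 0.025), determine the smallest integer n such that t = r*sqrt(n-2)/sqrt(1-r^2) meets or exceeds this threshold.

r√(n−2)/√(1−r²) ≥ 1.960  ⇔  n−2 ≥ (1.960)²·(1−r²)/r²
(1−r²)/r² = (1−0.162409)/0.162409 = 5.1573
n ≥ 2 + 3.8416·5.1573 = 2 + 19.8123 = 21.8123
⌈21.8123⌉ = 22

22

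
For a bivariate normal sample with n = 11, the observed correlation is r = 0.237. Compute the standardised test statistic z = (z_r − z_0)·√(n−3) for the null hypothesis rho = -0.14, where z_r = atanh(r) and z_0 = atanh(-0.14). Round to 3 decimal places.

1.082

Fisher z: atanh(0.237) = 0.241593, atanh(-0.14) = -0.140926
z = (z_r − z_0)·√(n−3) = (0.241593 − (-0.140926))·√8 = 0.382519 · 2.828427 = 1.082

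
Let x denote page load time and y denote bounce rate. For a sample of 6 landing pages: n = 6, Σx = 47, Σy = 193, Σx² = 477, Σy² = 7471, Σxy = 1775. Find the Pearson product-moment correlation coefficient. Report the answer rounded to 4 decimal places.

Numerator: nΣxy − (Σx)(Σy) = 6·1775 − (47)(193) = 1579
Denominator: √[(nΣx²−(Σx)²)(nΣy²−(Σy)²)]
  nΣx²−(Σx)² = 6·477 − 2209 = 653;  nΣy²−(Σy)² = 6·7471 − 37249 = 7577
  √(653·7577) = √4947781 = 2224.3608
r = 1579 / 2224.3608 = 0.7099

0.7099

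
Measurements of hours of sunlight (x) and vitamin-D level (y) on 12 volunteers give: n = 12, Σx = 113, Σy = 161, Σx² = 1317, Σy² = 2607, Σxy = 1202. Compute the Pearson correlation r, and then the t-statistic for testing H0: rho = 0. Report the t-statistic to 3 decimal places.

-8.281

Numerator: nΣxy − (Σx)(Σy) = 12·1202 − (113)(161) = -3769
Denominator: √[(nΣx²−(Σx)²)(nΣy²−(Σy)²)]
  nΣx²−(Σx)² = 12·1317 − 12769 = 3035;  nΣy²−(Σy)² = 12·2607 − 25921 = 5363
  √(3035·5363) = √16276705 = 4034.4399
r = -3769 / 4034.4399 = -0.9342
t = r·√(n−2)/√(1−r²) = -0.9342·√10 / √(1−0.872730) = -2.954200 / 0.356749 = -8.281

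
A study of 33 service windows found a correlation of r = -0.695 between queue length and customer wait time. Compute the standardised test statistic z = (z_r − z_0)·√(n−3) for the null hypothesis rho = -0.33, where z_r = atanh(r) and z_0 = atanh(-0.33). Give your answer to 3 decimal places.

Fisher z: atanh(-0.695) = -0.857563, atanh(-0.33) = -0.342828
z = (z_r − z_0)·√(n−3) = (-0.857563 − (-0.342828))·√30 = -0.514735 · 5.477226 = -2.819

-2.819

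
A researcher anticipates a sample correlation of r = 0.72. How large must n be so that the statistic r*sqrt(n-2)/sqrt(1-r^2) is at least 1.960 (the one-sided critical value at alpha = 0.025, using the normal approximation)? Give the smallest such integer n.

6

r√(n−2)/√(1−r²) ≥ 1.960  ⇔  n−2 ≥ (1.960)²·(1−r²)/r²
(1−r²)/r² = (1−0.5184)/0.5184 = 0.9290
n ≥ 2 + 3.8416·0.9290 = 2 + 3.5688 = 5.5688
⌈5.5688⌉ = 6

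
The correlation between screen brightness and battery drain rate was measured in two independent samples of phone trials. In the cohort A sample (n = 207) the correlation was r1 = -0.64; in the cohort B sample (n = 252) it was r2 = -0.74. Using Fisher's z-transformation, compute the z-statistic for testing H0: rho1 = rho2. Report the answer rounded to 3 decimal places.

z1 = atanh(-0.64) = -0.758174,  z2 = atanh(-0.74) = -0.950479
SE = √(1/(n1−3) + 1/(n2−3)) = √(1/204 + 1/249) = √(0.0049020 + 0.0040161) = √0.0089181 = 0.094436
z = (z1 − z2)/SE = (-0.758174 − (-0.950479)) / 0.094436 = 0.192305 / 0.094436 = 2.036

2.036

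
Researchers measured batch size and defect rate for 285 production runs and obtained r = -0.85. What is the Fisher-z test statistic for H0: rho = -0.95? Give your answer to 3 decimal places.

9.666

Fisher z: atanh(-0.85) = -1.256153, atanh(-0.95) = -1.831781
z = (z_r − z_0)·√(n−3) = (-1.256153 − (-1.831781))·√282 = 0.575628 · 16.792856 = 9.666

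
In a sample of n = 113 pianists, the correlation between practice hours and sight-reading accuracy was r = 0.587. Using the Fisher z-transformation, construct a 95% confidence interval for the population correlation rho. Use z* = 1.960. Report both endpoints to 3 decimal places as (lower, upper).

(0.451, 0.696)

Fisher z: z_r = atanh(r) = ½·ln((1+0.587)/(1−0.587)) = 0.673077
SE(z) = 1/√(n−3) = 1/√110 = 0.095346
95% ⇒ z* = 1.960; margin = 1.960·0.095346 = 0.186878
CI on z-scale: (0.486199, 0.859955)
Back-transform: tanh(0.486199) = 0.451194, tanh(0.859955) = 0.696234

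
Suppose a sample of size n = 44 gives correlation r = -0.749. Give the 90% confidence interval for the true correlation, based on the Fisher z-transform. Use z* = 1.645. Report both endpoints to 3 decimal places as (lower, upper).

(-0.842, -0.613)

z_r = atanh(-0.749) = -0.970673;  SE = 1/√(n−3) = 1/√41 = 0.156174
z-limits: -0.970673 ± 1.645·0.156174 = -0.970673 ± 0.256906 = [-1.227579, -0.713767]
ρ-limits: (tanh -1.227579, tanh -0.713767) = (-0.842, -0.613)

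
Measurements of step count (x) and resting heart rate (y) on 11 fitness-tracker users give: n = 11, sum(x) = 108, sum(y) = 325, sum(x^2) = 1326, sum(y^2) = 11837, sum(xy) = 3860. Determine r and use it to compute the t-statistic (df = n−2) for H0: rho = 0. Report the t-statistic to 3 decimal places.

5.254

S_xy = nΣxy − ΣxΣy = 11·3860 − 108·325 = 42460 − 35100 = 7360
S_xx = nΣx² − (Σx)² = 11·1326 − 108² = 14586 − 11664 = 2922
S_yy = nΣy² − (Σy)² = 11·11837 − 325² = 130207 − 105625 = 24582
r = S_xy / √(S_xx·S_yy) = 7360 / √(2922·24582) = 7360 / √71828604 = 7360 / 8475.1758 = 0.8684
t = r·√(n−2)/√(1−r²) = 0.8684·√9 / √(1−0.754119) = 2.605200 / 0.495864 = 5.254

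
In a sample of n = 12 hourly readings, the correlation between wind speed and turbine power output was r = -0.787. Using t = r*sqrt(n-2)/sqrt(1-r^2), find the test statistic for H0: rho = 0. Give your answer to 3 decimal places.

-4.034

t = r·√(n−2) / √(1−r²) with r = -0.787, n = 12
  = -0.787·√10 / √(1 − 0.619369)
  = -0.787·3.162278 / 0.616953
  = -2.488713 / 0.616953 = -4.034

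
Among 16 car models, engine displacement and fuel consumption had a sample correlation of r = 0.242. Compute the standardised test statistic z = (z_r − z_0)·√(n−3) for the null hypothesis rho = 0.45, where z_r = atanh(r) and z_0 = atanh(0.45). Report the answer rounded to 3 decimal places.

z_r = atanh(0.242) = 0.246897,  z_0 = atanh(0.45) = 0.484700
SE = 1/√(n−3) = 1/√13 = 0.277350
z = (z_r − z_0)/SE = (0.246897 − 0.484700) / 0.277350 = -0.237803 / 0.277350 = -0.857

-0.857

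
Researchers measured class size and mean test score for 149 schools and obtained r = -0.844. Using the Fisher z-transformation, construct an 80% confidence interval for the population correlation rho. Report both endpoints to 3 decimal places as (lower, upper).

(-0.872, -0.811)

Fisher z: z_r = atanh(r) = ½·ln((1+(-0.844))/(1−(-0.844))) = -1.234918
SE(z) = 1/√(n−3) = 1/√146 = 0.082761
80% ⇒ z* = 1.282; margin = 1.282·0.082761 = 0.106100
CI on z-scale: (-1.341018, -1.128818)
Back-transform: tanh(-1.341018) = -0.871917, tanh(-1.128818) = -0.810614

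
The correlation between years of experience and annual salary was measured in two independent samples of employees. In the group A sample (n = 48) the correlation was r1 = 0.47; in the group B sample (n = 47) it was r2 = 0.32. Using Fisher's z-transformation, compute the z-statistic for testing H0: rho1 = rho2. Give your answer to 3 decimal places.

0.842

z1 = atanh(0.47) = 0.510070,  z2 = atanh(0.32) = 0.331647
SE = √(1/(n1−3) + 1/(n2−3)) = √(1/45 + 1/44) = √(0.0222222 + 0.0227273) = √0.0449495 = 0.212013
z = (z1 − z2)/SE = (0.510070 − 0.331647) / 0.212013 = 0.178423 / 0.212013 = 0.842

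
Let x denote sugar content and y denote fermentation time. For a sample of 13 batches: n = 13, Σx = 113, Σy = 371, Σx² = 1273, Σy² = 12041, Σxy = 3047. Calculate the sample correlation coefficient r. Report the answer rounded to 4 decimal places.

-0.2736

S_xy = nΣxy − ΣxΣy = 13·3047 − 113·371 = 39611 − 41923 = -2312
S_xx = nΣx² − (Σx)² = 13·1273 − 113² = 16549 − 12769 = 3780
S_yy = nΣy² − (Σy)² = 13·12041 − 371² = 156533 − 137641 = 18892
r = S_xy / √(S_xx·S_yy) = -2312 / √(3780·18892) = -2312 / √71411760 = -2312 / 8450.5479 = -0.2736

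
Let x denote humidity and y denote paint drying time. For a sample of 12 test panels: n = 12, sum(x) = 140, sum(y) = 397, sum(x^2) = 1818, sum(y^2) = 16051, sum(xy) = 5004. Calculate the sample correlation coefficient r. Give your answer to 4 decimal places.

0.5073

Numerator: nΣxy − (Σx)(Σy) = 12·5004 − (140)(397) = 4468
Denominator: √[(nΣx²−(Σx)²)(nΣy²−(Σy)²)]
  nΣx²−(Σx)² = 12·1818 − 19600 = 2216;  nΣy²−(Σy)² = 12·16051 − 157609 = 35003
  √(2216·35003) = √77566648 = 8807.1930
r = 4468 / 8807.1930 = 0.5073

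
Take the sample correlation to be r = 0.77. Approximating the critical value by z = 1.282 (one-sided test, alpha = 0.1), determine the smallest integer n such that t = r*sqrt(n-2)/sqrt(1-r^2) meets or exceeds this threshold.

Need r·√(n−2)/√(1−r²) ≥ 1.282
√(n−2) ≥ 1.282·√(1−0.5929) / 0.77 = 1.282·0.638044 / 0.77 = 1.0623
n−2 ≥ 1.1285  ⇒  n ≥ 3.1285
Smallest integer n = 4

4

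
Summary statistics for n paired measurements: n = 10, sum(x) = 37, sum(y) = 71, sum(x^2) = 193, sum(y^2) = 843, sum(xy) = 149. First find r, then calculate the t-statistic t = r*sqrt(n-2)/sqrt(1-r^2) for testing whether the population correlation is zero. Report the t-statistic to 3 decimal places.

-4.123

S_xy = nΣxy − ΣxΣy = 10·149 − 37·71 = 1490 − 2627 = -1137
S_xx = nΣx² − (Σx)² = 10·193 − 37² = 1930 − 1369 = 561
S_yy = nΣy² − (Σy)² = 10·843 − 71² = 8430 − 5041 = 3389
r = S_xy / √(S_xx·S_yy) = -1137 / √(561·3389) = -1137 / √1901229 = -1137 / 1378.8506 = -0.8246
t = r·√(n−2)/√(1−r²) = -0.8246·√8 / √(1−0.679965) = -2.332321 / 0.565716 = -4.123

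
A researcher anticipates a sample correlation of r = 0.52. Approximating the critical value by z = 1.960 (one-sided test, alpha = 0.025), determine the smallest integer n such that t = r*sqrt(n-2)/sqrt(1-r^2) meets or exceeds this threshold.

r√(n−2)/√(1−r²) ≥ 1.960  ⇔  n−2 ≥ (1.960)²·(1−r²)/r²
(1−r²)/r² = (1−0.2704)/0.2704 = 2.6982
n ≥ 2 + 3.8416·2.6982 = 2 + 10.3654 = 12.3654
⌈12.3654⌉ = 13

13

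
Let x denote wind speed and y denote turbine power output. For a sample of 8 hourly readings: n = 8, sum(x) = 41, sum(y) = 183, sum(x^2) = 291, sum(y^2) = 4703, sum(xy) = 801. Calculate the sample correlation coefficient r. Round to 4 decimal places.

Numerator: nΣxy − (Σx)(Σy) = 8·801 − (41)(183) = -1095
Denominator: √[(nΣx²−(Σx)²)(nΣy²−(Σy)²)]
  nΣx²−(Σx)² = 8·291 − 1681 = 647;  nΣy²−(Σy)² = 8·4703 − 33489 = 4135
  √(647·4135) = √2675345 = 1635.6482
r = -1095 / 1635.6482 = -0.6695

-0.6695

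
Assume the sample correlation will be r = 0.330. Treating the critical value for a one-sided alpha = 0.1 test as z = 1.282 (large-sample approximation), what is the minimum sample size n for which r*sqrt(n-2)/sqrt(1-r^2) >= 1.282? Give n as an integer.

16

Need r·√(n−2)/√(1−r²) ≥ 1.282
√(n−2) ≥ 1.282·√(1−0.108900) / 0.330 = 1.282·0.943981 / 0.330 = 3.6672
n−2 ≥ 13.4484  ⇒  n ≥ 15.4484
Smallest integer n = 16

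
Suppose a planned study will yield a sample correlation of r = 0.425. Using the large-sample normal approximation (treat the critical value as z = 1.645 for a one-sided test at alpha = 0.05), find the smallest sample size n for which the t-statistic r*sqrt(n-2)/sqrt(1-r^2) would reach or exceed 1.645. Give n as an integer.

15

Need r·√(n−2)/√(1−r²) ≥ 1.645
√(n−2) ≥ 1.645·√(1−0.180625) / 0.425 = 1.645·0.905193 / 0.425 = 3.5036
n−2 ≥ 12.2752  ⇒  n ≥ 14.2752
Smallest integer n = 15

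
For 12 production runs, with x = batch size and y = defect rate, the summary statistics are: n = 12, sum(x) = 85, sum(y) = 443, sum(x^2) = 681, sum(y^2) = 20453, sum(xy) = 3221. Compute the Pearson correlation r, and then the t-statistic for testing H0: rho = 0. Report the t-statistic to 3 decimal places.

S_xy = nΣxy − ΣxΣy = 12·3221 − 85·443 = 38652 − 37655 = 997
S_xx = nΣx² − (Σx)² = 12·681 − 85² = 8172 − 7225 = 947
S_yy = nΣy² − (Σy)² = 12·20453 − 443² = 245436 − 196249 = 49187
r = S_xy / √(S_xx·S_yy) = 997 / √(947·49187) = 997 / √46580089 = 997 / 6824.9607 = 0.1461
t = r·√(n−2)/√(1−r²) = 0.1461·√10 / √(1−0.021345) = 0.462009 / 0.989270 = 0.467

0.467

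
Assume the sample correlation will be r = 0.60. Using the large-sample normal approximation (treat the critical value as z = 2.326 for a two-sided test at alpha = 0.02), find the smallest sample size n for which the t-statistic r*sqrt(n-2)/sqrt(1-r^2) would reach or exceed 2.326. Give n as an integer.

r√(n−2)/√(1−r²) ≥ 2.326  ⇔  n−2 ≥ (2.326)²·(1−r²)/r²
(1−r²)/r² = (1−0.3600)/0.3600 = 1.7778
n ≥ 2 + 5.410276·1.7778 = 2 + 9.6184 = 11.6184
⌈11.6184⌉ = 12

12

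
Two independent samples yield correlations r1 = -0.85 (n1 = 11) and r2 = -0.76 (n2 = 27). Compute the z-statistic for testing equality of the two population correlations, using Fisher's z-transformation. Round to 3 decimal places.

-0.637

z1 = atanh(-0.85) = -1.256153,  z2 = atanh(-0.76) = -0.996215
SE = √(1/(n1−3) + 1/(n2−3)) = √(1/8 + 1/24) = √(0.1250000 + 0.0416667) = √0.1666667 = 0.408248
z = (z1 − z2)/SE = (-1.256153 − (-0.996215)) / 0.408248 = -0.259938 / 0.408248 = -0.637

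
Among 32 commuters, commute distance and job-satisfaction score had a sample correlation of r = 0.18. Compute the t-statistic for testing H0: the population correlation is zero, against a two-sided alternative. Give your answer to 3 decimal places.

1.002

1 − r² = 1 − 0.0324 = 0.9676;  √(1−r²) = 0.983667
√(n−2) = √30 = 5.477226
t = r·√(n−2)/√(1−r²) = 0.18 · 5.477226 / 0.983667 = 1.002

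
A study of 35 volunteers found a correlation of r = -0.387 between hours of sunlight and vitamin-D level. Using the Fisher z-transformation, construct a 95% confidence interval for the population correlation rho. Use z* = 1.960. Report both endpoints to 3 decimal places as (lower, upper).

z_r = atanh(-0.387) = -0.408267;  SE = 1/√(n−3) = 1/√32 = 0.176777
z-limits: -0.408267 ± 1.960·0.176777 = -0.408267 ± 0.346483 = [-0.754750, -0.061784]
ρ-limits: (tanh -0.754750, tanh -0.061784) = (-0.638, -0.062)

(-0.638, -0.062)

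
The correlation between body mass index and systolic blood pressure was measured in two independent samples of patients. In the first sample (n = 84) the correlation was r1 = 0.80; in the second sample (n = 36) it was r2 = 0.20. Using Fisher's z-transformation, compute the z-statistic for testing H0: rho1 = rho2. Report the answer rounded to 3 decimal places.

4.338

z1 = atanh(0.80) = 1.098612,  z2 = atanh(0.20) = 0.202733
SE = √(1/(n1−3) + 1/(n2−3)) = √(1/81 + 1/33) = √(0.0123457 + 0.0303030) = √0.0426487 = 0.206516
z = (z1 − z2)/SE = (1.098612 − 0.202733) / 0.206516 = 0.895879 / 0.206516 = 4.338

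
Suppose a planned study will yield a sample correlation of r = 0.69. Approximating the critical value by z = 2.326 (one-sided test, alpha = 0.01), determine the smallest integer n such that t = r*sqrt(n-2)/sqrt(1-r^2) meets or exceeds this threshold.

Need r·√(n−2)/√(1−r²) ≥ 2.326
√(n−2) ≥ 2.326·√(1−0.4761) / 0.69 = 2.326·0.723809 / 0.69 = 2.4400
n−2 ≥ 5.9536  ⇒  n ≥ 7.9536
Smallest integer n = 8

8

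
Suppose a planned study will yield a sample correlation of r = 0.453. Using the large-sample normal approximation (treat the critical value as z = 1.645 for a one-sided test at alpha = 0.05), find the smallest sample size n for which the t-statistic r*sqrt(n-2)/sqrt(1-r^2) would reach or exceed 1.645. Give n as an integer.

13

r√(n−2)/√(1−r²) ≥ 1.645  ⇔  n−2 ≥ (1.645)²·(1−r²)/r²
(1−r²)/r² = (1−0.205209)/0.205209 = 3.8731
n ≥ 2 + 2.706025·3.8731 = 2 + 10.4807 = 12.4807
⌈12.4807⌉ = 13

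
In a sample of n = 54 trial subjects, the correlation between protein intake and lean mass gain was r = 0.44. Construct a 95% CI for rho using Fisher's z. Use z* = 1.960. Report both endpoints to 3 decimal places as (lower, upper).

(0.195, 0.633)

Fisher z: z_r = atanh(r) = ½·ln((1+0.44)/(1−0.44)) = 0.472231
SE(z) = 1/√(n−3) = 1/√51 = 0.140028
95% ⇒ z* = 1.960; margin = 1.960·0.140028 = 0.274455
CI on z-scale: (0.197776, 0.746686)
Back-transform: tanh(0.197776) = 0.195237, tanh(0.746686) = 0.633168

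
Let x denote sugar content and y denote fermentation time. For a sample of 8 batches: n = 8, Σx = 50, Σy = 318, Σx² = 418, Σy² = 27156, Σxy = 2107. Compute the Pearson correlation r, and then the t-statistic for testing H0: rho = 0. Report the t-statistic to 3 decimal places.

0.238

Numerator: nΣxy − (Σx)(Σy) = 8·2107 − (50)(318) = 956
Denominator: √[(nΣx²−(Σx)²)(nΣy²−(Σy)²)]
  nΣx²−(Σx)² = 8·418 − 2500 = 844;  nΣy²−(Σy)² = 8·27156 − 101124 = 116124
  √(844·116124) = √98008656 = 9899.9321
r = 956 / 9899.9321 = 0.0966
t = r·√(n−2)/√(1−r²) = 0.0966·√6 / √(1−0.009332) = 0.236621 / 0.995323 = 0.238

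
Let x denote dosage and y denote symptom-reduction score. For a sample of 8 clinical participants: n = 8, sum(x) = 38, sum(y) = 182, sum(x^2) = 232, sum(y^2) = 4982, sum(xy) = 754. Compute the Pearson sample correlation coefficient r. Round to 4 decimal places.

-0.5308

S_xy = nΣxy − ΣxΣy = 8·754 − 38·182 = 6032 − 6916 = -884
S_xx = nΣx² − (Σx)² = 8·232 − 38² = 1856 − 1444 = 412
S_yy = nΣy² − (Σy)² = 8·4982 − 182² = 39856 − 33124 = 6732
r = S_xy / √(S_xx·S_yy) = -884 / √(412·6732) = -884 / √2773584 = -884 / 1665.4081 = -0.5308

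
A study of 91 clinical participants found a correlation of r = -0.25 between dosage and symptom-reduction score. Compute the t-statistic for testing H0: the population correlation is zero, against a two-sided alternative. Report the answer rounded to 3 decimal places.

t = r·√(n−2) / √(1−r²) with r = -0.25, n = 91
  = -0.25·√89 / √(1 − 0.0625)
  = -0.25·9.433981 / 0.968246
  = -2.358495 / 0.968246 = -2.436

-2.436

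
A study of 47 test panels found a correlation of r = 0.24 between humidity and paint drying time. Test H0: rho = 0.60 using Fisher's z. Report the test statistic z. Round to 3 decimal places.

Fisher z: atanh(0.24) = 0.244774, atanh(0.60) = 0.693147
z = (z_r − z_0)·√(n−3) = (0.244774 − 0.693147)·√44 = -0.448373 · 6.633250 = -2.974

-2.974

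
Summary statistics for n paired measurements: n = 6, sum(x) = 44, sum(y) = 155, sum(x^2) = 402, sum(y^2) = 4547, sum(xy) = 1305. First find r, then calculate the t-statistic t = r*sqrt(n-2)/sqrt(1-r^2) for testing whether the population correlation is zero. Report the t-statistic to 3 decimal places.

2.774

Numerator: nΣxy − (Σx)(Σy) = 6·1305 − (44)(155) = 1010
Denominator: √[(nΣx²−(Σx)²)(nΣy²−(Σy)²)]
  nΣx²−(Σx)² = 6·402 − 1936 = 476;  nΣy²−(Σy)² = 6·4547 − 24025 = 3257
  √(476·3257) = √1550332 = 1245.1233
r = 1010 / 1245.1233 = 0.8112
t = r·√(n−2)/√(1−r²) = 0.8112·√4 / √(1−0.658045) = 1.622400 / 0.584769 = 2.774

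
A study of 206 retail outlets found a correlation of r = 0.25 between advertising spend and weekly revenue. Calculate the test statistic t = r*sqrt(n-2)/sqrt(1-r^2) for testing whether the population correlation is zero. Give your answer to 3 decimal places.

3.688

t = r·√(n−2) / √(1−r²) with r = 0.25, n = 206
  = 0.25·√204 / √(1 − 0.0625)
  = 0.25·14.282857 / 0.968246
  = 3.570714 / 0.968246 = 3.688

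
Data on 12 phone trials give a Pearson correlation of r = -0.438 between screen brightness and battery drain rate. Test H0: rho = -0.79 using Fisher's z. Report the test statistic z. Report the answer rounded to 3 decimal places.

1.805

Fisher z: atanh(-0.438) = -0.469753, atanh(-0.79) = -1.071432
z = (z_r − z_0)·√(n−3) = (-0.469753 − (-1.071432))·√9 = 0.601679 · 3.000000 = 1.805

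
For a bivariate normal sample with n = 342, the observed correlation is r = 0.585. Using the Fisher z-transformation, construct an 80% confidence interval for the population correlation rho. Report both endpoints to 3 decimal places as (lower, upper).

Fisher z: z_r = atanh(r) = ½·ln((1+0.585)/(1−0.585)) = 0.670031
SE(z) = 1/√(n−3) = 1/√339 = 0.054313
80% ⇒ z* = 1.282; margin = 1.282·0.054313 = 0.069629
CI on z-scale: (0.600402, 0.739660)
Back-transform: tanh(0.600402) = 0.537336, tanh(0.739660) = 0.628940

(0.537, 0.629)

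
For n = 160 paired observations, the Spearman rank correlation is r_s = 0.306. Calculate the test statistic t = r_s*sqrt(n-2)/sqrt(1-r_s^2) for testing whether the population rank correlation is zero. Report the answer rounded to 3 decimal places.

1 − r_s² = 1 − 0.093636 = 0.906364;  √(1−r_s²) = 0.952032
√(n−2) = √158 = 12.569805
t = r_s·√(n−2)/√(1−r_s²) = 0.306 · 12.569805 / 0.952032 = 4.040

4.040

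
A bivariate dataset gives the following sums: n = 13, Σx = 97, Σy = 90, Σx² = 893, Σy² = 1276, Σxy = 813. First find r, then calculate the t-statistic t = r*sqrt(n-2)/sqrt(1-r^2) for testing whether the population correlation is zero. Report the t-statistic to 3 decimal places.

S_xy = nΣxy − ΣxΣy = 13·813 − 97·90 = 10569 − 8730 = 1839
S_xx = nΣx² − (Σx)² = 13·893 − 97² = 11609 − 9409 = 2200
S_yy = nΣy² − (Σy)² = 13·1276 − 90² = 16588 − 8100 = 8488
r = S_xy / √(S_xx·S_yy) = 1839 / √(2200·8488) = 1839 / √18673600 = 1839 / 4321.2961 = 0.4256
t = r·√(n−2)/√(1−r²) = 0.4256·√11 / √(1−0.181135) = 1.411556 / 0.904912 = 1.560

1.560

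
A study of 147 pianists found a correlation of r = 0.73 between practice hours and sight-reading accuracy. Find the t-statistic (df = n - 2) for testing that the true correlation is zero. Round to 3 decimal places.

1 − r² = 1 − 0.5329 = 0.4671;  √(1−r²) = 0.683447
√(n−2) = √145 = 12.041595
t = r·√(n−2)/√(1−r²) = 0.73 · 12.041595 / 0.683447 = 12.862

12.862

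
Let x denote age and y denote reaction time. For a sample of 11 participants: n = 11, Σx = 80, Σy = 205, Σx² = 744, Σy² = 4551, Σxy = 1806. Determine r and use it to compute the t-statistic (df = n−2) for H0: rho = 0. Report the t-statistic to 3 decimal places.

Numerator: nΣxy − (Σx)(Σy) = 11·1806 − (80)(205) = 3466
Denominator: √[(nΣx²−(Σx)²)(nΣy²−(Σy)²)]
  nΣx²−(Σx)² = 11·744 − 6400 = 1784;  nΣy²−(Σy)² = 11·4551 − 42025 = 8036
  √(1784·8036) = √14336224 = 3786.3206
r = 3466 / 3786.3206 = 0.9154
t = r·√(n−2)/√(1−r²) = 0.9154·√9 / √(1−0.837957) = 2.746200 / 0.402546 = 6.822

6.822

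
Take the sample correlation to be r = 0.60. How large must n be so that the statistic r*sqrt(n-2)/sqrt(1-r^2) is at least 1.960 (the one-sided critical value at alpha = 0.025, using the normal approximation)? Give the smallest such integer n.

r√(n−2)/√(1−r²) ≥ 1.960  ⇔  n−2 ≥ (1.960)²·(1−r²)/r²
(1−r²)/r² = (1−0.3600)/0.3600 = 1.7778
n ≥ 2 + 3.8416·1.7778 = 2 + 6.8296 = 8.8296
⌈8.8296⌉ = 9

9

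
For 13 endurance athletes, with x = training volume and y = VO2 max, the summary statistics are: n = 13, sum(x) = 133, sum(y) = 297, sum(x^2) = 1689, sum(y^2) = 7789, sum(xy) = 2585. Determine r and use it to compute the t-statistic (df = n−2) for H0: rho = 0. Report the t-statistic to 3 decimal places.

-4.275

S_xy = nΣxy − ΣxΣy = 13·2585 − 133·297 = 33605 − 39501 = -5896
S_xx = nΣx² − (Σx)² = 13·1689 − 133² = 21957 − 17689 = 4268
S_yy = nΣy² − (Σy)² = 13·7789 − 297² = 101257 − 88209 = 13048
r = S_xy / √(S_xx·S_yy) = -5896 / √(4268·13048) = -5896 / √55688864 = -5896 / 7462.4972 = -0.7901
t = r·√(n−2)/√(1−r²) = -0.7901·√11 / √(1−0.624258) = -2.620465 / 0.612978 = -4.275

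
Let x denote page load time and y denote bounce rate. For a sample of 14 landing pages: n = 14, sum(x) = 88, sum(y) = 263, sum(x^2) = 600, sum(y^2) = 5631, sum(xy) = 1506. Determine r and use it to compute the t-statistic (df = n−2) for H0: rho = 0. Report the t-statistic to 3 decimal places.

S_xy = nΣxy − ΣxΣy = 14·1506 − 88·263 = 21084 − 23144 = -2060
S_xx = nΣx² − (Σx)² = 14·600 − 88² = 8400 − 7744 = 656
S_yy = nΣy² − (Σy)² = 14·5631 − 263² = 78834 − 69169 = 9665
r = S_xy / √(S_xx·S_yy) = -2060 / √(656·9665) = -2060 / √6340240 = -2060 / 2517.9833 = -0.8181
t = r·√(n−2)/√(1−r²) = -0.8181·√12 / √(1−0.669288) = -2.833982 / 0.575076 = -4.928

-4.928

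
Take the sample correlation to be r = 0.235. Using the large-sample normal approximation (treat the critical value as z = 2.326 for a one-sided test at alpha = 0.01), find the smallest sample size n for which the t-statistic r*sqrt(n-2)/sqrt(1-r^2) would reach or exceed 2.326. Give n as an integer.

95

r√(n−2)/√(1−r²) ≥ 2.326  ⇔  n−2 ≥ (2.326)²·(1−r²)/r²
(1−r²)/r² = (1−0.055225)/0.055225 = 17.1077
n ≥ 2 + 5.410276·17.1077 = 2 + 92.5574 = 94.5574
⌈94.5574⌉ = 95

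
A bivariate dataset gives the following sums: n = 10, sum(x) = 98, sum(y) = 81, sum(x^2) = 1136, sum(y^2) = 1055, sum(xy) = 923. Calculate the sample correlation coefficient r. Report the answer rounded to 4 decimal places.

Numerator: nΣxy − (Σx)(Σy) = 10·923 − (98)(81) = 1292
Denominator: √[(nΣx²−(Σx)²)(nΣy²−(Σy)²)]
  nΣx²−(Σx)² = 10·1136 − 9604 = 1756;  nΣy²−(Σy)² = 10·1055 − 6561 = 3989
  √(1756·3989) = √7004684 = 2646.6364
r = 1292 / 2646.6364 = 0.4882

0.4882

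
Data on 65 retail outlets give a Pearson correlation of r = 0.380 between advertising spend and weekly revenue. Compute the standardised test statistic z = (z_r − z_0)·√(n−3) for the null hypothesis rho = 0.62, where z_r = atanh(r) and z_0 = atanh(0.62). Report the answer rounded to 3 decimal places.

Fisher z: atanh(0.380) = 0.400060, atanh(0.62) = 0.725005
z = (z_r − z_0)·√(n−3) = (0.400060 − 0.725005)·√62 = -0.324945 · 7.874008 = -2.559

-2.559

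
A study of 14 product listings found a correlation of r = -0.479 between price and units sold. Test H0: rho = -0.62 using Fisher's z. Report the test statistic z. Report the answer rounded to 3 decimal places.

Fisher z: atanh(-0.479) = -0.521686, atanh(-0.62) = -0.725005
z = (z_r − z_0)·√(n−3) = (-0.521686 − (-0.725005))·√11 = 0.203319 · 3.316625 = 0.674

0.674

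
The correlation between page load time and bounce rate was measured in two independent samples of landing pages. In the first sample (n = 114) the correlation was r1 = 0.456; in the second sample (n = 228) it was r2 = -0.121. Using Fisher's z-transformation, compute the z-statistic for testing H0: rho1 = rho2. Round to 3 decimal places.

Fisher z-transforms: z1 = atanh(0.456) = 0.492249, z2 = atanh(-0.121) = -0.121596; difference d = 0.613845
Var(d) = 1/111 + 1/225 = 0.0090090 + 0.0044444 = 0.0134534
z = d/√Var(d) = 0.613845 / √0.0134534 = 0.613845 / 0.115989 = 5.292

5.292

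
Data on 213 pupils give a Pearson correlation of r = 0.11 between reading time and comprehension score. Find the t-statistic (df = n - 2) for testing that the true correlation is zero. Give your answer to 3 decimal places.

1.608

1 − r² = 1 − 0.0121 = 0.9879;  √(1−r²) = 0.993932
√(n−2) = √211 = 14.525839
t = r·√(n−2)/√(1−r²) = 0.11 · 14.525839 / 0.993932 = 1.608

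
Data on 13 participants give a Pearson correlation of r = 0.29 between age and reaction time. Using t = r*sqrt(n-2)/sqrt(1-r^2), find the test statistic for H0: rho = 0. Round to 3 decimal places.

t = r·√(n−2) / √(1−r²) with r = 0.29, n = 13
  = 0.29·√11 / √(1 − 0.0841)
  = 0.29·3.316625 / 0.957027
  = 0.961821 / 0.957027 = 1.005

1.005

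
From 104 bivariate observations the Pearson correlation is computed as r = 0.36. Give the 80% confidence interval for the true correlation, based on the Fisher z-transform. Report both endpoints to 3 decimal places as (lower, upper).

(0.244, 0.466)

Fisher z: z_r = atanh(r) = ½·ln((1+0.36)/(1−0.36)) = 0.376886
SE(z) = 1/√(n−3) = 1/√101 = 0.099504
80% ⇒ z* = 1.282; margin = 1.282·0.099504 = 0.127564
CI on z-scale: (0.249322, 0.504450)
Back-transform: tanh(0.249322) = 0.244281, tanh(0.504450) = 0.465610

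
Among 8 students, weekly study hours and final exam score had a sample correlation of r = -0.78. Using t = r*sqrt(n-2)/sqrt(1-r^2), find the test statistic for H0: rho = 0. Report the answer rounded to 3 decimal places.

-3.053

1 − r² = 1 − 0.6084 = 0.3916;  √(1−r²) = 0.625780
√(n−2) = √6 = 2.449490
t = r·√(n−2)/√(1−r²) = -0.78 · 2.449490 / 0.625780 = -3.053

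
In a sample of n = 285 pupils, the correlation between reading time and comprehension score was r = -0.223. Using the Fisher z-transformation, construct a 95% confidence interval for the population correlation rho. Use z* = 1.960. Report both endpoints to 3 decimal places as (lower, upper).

z_r = atanh(-0.223) = -0.226811;  SE = 1/√(n−3) = 1/√282 = 0.059549
z-limits: -0.226811 ± 1.960·0.059549 = -0.226811 ± 0.116716 = [-0.343527, -0.110095]
ρ-limits: (tanh -0.343527, tanh -0.110095) = (-0.331, -0.110)

(-0.331, -0.110)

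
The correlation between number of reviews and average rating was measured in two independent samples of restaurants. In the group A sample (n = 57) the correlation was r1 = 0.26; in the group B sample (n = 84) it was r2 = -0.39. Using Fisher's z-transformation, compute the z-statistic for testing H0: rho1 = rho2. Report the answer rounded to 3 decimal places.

z1 = atanh(0.26) = 0.266108,  z2 = atanh(-0.39) = -0.411800
SE = √(1/(n1−3) + 1/(n2−3)) = √(1/54 + 1/81) = √(0.0185185 + 0.0123457) = √0.0308642 = 0.175682
z = (z1 − z2)/SE = (0.266108 − (-0.411800)) / 0.175682 = 0.677908 / 0.175682 = 3.859

3.859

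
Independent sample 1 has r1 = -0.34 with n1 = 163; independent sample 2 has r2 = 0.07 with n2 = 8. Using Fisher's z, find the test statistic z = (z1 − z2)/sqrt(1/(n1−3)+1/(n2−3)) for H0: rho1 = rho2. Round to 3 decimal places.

-0.934

z1 = atanh(-0.34) = -0.354093,  z2 = atanh(0.07) = 0.070115
SE = √(1/(n1−3) + 1/(n2−3)) = √(1/160 + 1/5) = √(0.0062500 + 0.2000000) = √0.2062500 = 0.454148
z = (z1 − z2)/SE = (-0.354093 − 0.070115) / 0.454148 = -0.424208 / 0.454148 = -0.934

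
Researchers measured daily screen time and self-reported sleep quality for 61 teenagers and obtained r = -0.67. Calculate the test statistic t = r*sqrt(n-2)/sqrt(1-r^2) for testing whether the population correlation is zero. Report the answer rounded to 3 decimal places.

1 − r² = 1 − 0.4489 = 0.5511;  √(1−r²) = 0.742361
√(n−2) = √59 = 7.681146
t = r·√(n−2)/√(1−r²) = -0.67 · 7.681146 / 0.742361 = -6.932

-6.932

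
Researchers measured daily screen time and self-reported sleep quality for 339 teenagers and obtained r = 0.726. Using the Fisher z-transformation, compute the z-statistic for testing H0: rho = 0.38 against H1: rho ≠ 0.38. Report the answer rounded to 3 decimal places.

z_r = atanh(0.726) = 0.920217,  z_0 = atanh(0.38) = 0.400060
SE = 1/√(n−3) = 1/√336 = 0.054554
z = (z_r − z_0)/SE = (0.920217 − 0.400060) / 0.054554 = 0.520157 / 0.054554 = 9.535

9.535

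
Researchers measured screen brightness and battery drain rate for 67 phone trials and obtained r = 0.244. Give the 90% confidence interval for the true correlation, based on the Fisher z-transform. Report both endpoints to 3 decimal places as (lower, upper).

(0.043, 0.426)

Fisher z: z_r = atanh(r) = ½·ln((1+0.244)/(1−0.244)) = 0.249023
SE(z) = 1/√(n−3) = 1/√64 = 0.125000
90% ⇒ z* = 1.645; margin = 1.645·0.125000 = 0.205625
CI on z-scale: (0.043398, 0.454648)
Back-transform: tanh(0.043398) = 0.043371, tanh(0.454648) = 0.425712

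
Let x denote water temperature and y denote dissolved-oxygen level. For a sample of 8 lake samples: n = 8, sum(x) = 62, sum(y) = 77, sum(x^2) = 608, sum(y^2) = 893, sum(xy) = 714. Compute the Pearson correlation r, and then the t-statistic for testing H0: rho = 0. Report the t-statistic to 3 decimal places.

S_xy = nΣxy − ΣxΣy = 8·714 − 62·77 = 5712 − 4774 = 938
S_xx = nΣx² − (Σx)² = 8·608 − 62² = 4864 − 3844 = 1020
S_yy = nΣy² − (Σy)² = 8·893 − 77² = 7144 − 5929 = 1215
r = S_xy / √(S_xx·S_yy) = 938 / √(1020·1215) = 938 / √1239300 = 938 / 1113.2385 = 0.8426
t = r·√(n−2)/√(1−r²) = 0.8426·√6 / √(1−0.709975) = 2.063940 / 0.538540 = 3.832

3.832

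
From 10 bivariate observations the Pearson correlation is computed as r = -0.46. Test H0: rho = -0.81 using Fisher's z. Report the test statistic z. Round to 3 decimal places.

Fisher z: atanh(-0.46) = -0.497311, atanh(-0.81) = -1.127029
z = (z_r − z_0)·√(n−3) = (-0.497311 − (-1.127029))·√7 = 0.629718 · 2.645751 = 1.666

1.666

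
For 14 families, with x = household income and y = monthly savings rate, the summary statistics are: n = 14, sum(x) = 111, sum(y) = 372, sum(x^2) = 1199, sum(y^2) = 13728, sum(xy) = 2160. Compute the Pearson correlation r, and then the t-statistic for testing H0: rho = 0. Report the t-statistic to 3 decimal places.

-3.523

S_xy = nΣxy − ΣxΣy = 14·2160 − 111·372 = 30240 − 41292 = -11052
S_xx = nΣx² − (Σx)² = 14·1199 − 111² = 16786 − 12321 = 4465
S_yy = nΣy² − (Σy)² = 14·13728 − 372² = 192192 − 138384 = 53808
r = S_xy / √(S_xx·S_yy) = -11052 / √(4465·53808) = -11052 / √240252720 = -11052 / 15500.0877 = -0.7130
t = r·√(n−2)/√(1−r²) = -0.7130·√12 / √(1−0.508369) = -2.469904 / 0.701164 = -3.523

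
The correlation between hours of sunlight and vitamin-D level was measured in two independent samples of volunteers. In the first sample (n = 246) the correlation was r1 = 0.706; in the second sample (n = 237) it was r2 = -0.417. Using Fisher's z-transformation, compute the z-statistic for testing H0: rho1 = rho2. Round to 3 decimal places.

14.447

z1 = atanh(0.706) = 0.879163,  z2 = atanh(-0.417) = -0.444055
SE = √(1/(n1−3) + 1/(n2−3)) = √(1/243 + 1/234) = √(0.0041152 + 0.0042735) = √0.0083887 = 0.091590
z = (z1 − z2)/SE = (0.879163 − (-0.444055)) / 0.091590 = 1.323218 / 0.091590 = 14.447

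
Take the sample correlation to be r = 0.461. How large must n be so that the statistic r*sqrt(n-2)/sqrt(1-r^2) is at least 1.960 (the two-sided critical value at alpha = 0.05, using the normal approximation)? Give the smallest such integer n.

r√(n−2)/√(1−r²) ≥ 1.960  ⇔  n−2 ≥ (1.960)²·(1−r²)/r²
(1−r²)/r² = (1−0.212521)/0.212521 = 3.7054
n ≥ 2 + 3.8416·3.7054 = 2 + 14.2347 = 16.2347
⌈16.2347⌉ = 17

17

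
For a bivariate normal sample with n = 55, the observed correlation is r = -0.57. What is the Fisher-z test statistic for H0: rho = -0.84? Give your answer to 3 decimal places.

Fisher z: atanh(-0.57) = -0.647523, atanh(-0.84) = -1.221174
z = (z_r − z_0)·√(n−3) = (-0.647523 − (-1.221174))·√52 = 0.573651 · 7.211103 = 4.137

4.137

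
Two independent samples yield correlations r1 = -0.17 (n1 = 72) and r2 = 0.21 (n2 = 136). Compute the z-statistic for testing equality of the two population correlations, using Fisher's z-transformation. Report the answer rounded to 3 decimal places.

-2.594

Fisher z-transforms: z1 = atanh(-0.17) = -0.171667, z2 = atanh(0.21) = 0.213171; difference d = -0.384838
Var(d) = 1/69 + 1/133 = 0.0144928 + 0.0075188 = 0.0220116
z = d/√Var(d) = -0.384838 / √0.0220116 = -0.384838 / 0.148363 = -2.594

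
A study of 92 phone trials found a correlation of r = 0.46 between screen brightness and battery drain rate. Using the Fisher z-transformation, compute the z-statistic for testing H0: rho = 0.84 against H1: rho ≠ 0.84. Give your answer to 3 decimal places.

-6.829

z_r = atanh(0.46) = 0.497311,  z_0 = atanh(0.84) = 1.221174
SE = 1/√(n−3) = 1/√89 = 0.106000
z = (z_r − z_0)/SE = (0.497311 − 1.221174) / 0.106000 = -0.723863 / 0.106000 = -6.829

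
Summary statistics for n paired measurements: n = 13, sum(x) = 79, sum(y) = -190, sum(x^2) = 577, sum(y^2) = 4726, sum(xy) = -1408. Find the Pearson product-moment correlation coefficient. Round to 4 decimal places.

Numerator: nΣxy − (Σx)(Σy) = 13·(-1408) − (79)(-190) = -3294
Denominator: √[(nΣx²−(Σx)²)(nΣy²−(Σy)²)]
  nΣx²−(Σx)² = 13·577 − 6241 = 1260;  nΣy²−(Σy)² = 13·4726 − 36100 = 25338
  √(1260·25338) = √31925880 = 5650.2991
r = -3294 / 5650.2991 = -0.5830

-0.5830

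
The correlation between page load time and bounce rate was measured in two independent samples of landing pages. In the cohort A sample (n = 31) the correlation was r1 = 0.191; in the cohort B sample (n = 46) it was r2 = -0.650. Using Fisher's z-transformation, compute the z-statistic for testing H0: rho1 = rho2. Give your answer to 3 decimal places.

3.989

z1 = atanh(0.191) = 0.193375,  z2 = atanh(-0.650) = -0.775299
SE = √(1/(n1−3) + 1/(n2−3)) = √(1/28 + 1/43) = √(0.0357143 + 0.0232558) = √0.0589701 = 0.242838
z = (z1 − z2)/SE = (0.193375 − (-0.775299)) / 0.242838 = 0.968674 / 0.242838 = 3.989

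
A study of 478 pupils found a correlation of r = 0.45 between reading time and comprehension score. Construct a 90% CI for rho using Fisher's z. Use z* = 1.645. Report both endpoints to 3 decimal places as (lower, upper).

(0.388, 0.508)

z_r = atanh(0.45) = 0.484700;  SE = 1/√(n−3) = 1/√475 = 0.045883
z-limits: 0.484700 ± 1.645·0.045883 = 0.484700 ± 0.075478 = [0.409222, 0.560178]
ρ-limits: (tanh 0.409222, tanh 0.560178) = (0.388, 0.508)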